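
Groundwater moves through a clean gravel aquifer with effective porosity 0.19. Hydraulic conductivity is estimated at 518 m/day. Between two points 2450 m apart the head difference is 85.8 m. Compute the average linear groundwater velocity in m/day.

95.5

Hydraulic gradient i = Δh / L = 85.8 / 2450 = 0.03502.
Darcy flux q = K · i = 518.0 × 0.03502 = 18.14 m/day.
Seepage velocity v = q / n_e = 18.14 / 0.19 = 95.48 m/day.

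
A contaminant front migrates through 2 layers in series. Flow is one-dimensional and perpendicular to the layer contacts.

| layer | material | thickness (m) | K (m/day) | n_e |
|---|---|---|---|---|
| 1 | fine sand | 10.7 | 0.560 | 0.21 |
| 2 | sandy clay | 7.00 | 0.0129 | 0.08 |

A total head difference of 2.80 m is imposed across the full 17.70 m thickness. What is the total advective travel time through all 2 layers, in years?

With flow normal to the layers, continuity requires the same specific discharge q through every layer.
Σ(b_i/K_i) = 10.7/0.560 + 7.00/0.0129 = 561.7 d.
q = Δh / Σ(b_i/K_i) = 2.80 / 561.7 = 0.004984 m/day.
In each layer the seepage velocity is v_i = q/n_i, so the layer transit time is t_i = b_i·n_i / q:
  layer 1 (fine sand): t_1 = 10.7 × 0.21 / 0.004984 = 450.8 d
  layer 2 (sandy clay): t_2 = 7.00 × 0.08 / 0.004984 = 112.3 d
Total t = Σ t_i = 563.1 days = 1.542 years.

1.54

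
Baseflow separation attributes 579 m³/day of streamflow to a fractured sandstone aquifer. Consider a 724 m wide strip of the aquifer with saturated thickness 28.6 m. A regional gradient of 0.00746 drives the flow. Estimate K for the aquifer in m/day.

Cross-sectional area A = 724 × 28.6 = 20706 m².
Hydraulic gradient i = 0.00746.
From Q = K·A·i, K = Q / (A·i) = 579 / (20706 × 0.007460) = 3.748 m/day.

3.75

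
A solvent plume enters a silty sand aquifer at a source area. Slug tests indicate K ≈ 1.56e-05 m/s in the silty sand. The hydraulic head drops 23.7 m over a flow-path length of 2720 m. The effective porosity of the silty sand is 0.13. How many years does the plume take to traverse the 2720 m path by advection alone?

Convert K: 1.56e-05 m/s × 86400 = 1.348 m/day.
Hydraulic gradient i = Δh / L = 23.7 / 2720 = 0.008713.
Darcy flux q = K · i = 1.348 × 0.008713 = 0.01174 m/day.
Seepage velocity v = q / n_e = 0.01174 / 0.13 = 0.09034 m/day.
Travel time t = L / v = 2720 / 0.09034 = 30109 days = 82.43 years.

82.4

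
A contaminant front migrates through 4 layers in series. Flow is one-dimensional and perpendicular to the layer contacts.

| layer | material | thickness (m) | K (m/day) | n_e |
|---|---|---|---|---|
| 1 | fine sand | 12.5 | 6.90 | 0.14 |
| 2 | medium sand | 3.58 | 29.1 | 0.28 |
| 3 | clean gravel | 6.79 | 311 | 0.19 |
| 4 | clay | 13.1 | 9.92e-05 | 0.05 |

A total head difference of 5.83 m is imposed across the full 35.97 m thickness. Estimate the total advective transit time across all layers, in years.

291

With flow normal to the layers, continuity requires the same specific discharge q through every layer.
Σ(b_i/K_i) = 12.5/6.90 + 3.58/29.1 + 6.79/311 + 13.1/9.92e-05 = 1.321e+05 d.
q = Δh / Σ(b_i/K_i) = 5.83 / 1.321e+05 = 4.415e-05 m/day.
In each layer the seepage velocity is v_i = q/n_i, so the layer transit time is t_i = b_i·n_i / q:
  layer 1 (fine sand): t_1 = 12.5 × 0.14 / 4.415e-05 = 39640 d
  layer 2 (medium sand): t_2 = 3.58 × 0.28 / 4.415e-05 = 22706 d
  layer 3 (clean gravel): t_3 = 6.79 × 0.19 / 4.415e-05 = 29223 d
  layer 4 (clay): t_4 = 13.1 × 0.05 / 4.415e-05 = 14837 d
Total t = Σ t_i = 1.064e+05 days = 291.3 years.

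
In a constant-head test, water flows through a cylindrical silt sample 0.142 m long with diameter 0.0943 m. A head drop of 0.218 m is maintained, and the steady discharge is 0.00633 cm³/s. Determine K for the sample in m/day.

0.0510

Cross-sectional area A = π·(d/2)² = π × (0.0943/2)² = 0.006984 m².
Convert discharge: 0.00633 cm³/s = 6.330e-09 m³/s.
Darcy's law rearranged: K = Q·L / (A·Δh) = 6.330e-09 × 0.142 / (0.006984 × 0.218) = 5.904e-07 m/s = 0.05101 m/day.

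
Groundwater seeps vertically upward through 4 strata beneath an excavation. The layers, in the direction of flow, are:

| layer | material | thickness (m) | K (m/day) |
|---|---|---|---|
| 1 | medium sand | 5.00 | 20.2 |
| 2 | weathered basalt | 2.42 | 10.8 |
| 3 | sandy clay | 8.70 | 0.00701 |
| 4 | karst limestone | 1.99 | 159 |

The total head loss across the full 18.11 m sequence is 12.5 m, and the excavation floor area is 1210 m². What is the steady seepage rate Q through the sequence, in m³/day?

Flow is perpendicular to layering, so the layers act in series and the equivalent K is the thickness-weighted harmonic mean.
Total thickness L = 5.00 + 2.42 + 8.70 + 1.99 = 18.11 m.
Σ(b_i/K_i) = 5.00/20.2 + 2.42/10.8 + 8.70/0.00701 + 1.99/159 = 1242 d.
K_eq = L / Σ(b_i/K_i) = 18.11 / 1242 = 0.01459 m/day.
Q = K_eq · A · (Δh/L) = 0.01459 × 1210 × (12.5/18.11) = 12.18 m³/day.

12.2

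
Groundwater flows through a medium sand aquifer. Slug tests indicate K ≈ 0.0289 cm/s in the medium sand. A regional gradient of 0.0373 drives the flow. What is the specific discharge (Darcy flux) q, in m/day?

Convert K: 0.0289 cm/s × 864 = 24.97 m/day.
Hydraulic gradient i = 0.0373.
Specific discharge q = K · i = 24.97 × 0.03730 = 0.9314 m/day.

0.931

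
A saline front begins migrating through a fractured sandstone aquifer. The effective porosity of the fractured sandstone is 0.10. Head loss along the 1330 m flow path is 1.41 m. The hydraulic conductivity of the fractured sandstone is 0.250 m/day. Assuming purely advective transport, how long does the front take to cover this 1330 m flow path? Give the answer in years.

Hydraulic gradient i = Δh / L = 1.41 / 1330 = 0.001060.
Darcy flux q = K · i = 0.2500 × 0.001060 = 0.0002650 m/day.
Seepage velocity v = q / n_e = 0.0002650 / 0.10 = 0.002650 m/day.
Travel time t = L / v = 1330 / 0.002650 = 5.018e+05 days = 1374 years.

1370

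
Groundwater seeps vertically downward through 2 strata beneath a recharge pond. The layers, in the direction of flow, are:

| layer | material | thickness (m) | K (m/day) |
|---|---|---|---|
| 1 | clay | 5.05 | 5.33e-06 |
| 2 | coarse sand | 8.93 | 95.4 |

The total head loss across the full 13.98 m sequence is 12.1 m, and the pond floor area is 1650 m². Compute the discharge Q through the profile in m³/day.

Flow is perpendicular to layering, so the layers act in series and the equivalent K is the thickness-weighted harmonic mean.
Total thickness L = 5.05 + 8.93 = 13.98 m.
Σ(b_i/K_i) = 5.05/5.33e-06 + 8.93/95.4 = 9.475e+05 d.
K_eq = L / Σ(b_i/K_i) = 13.98 / 9.475e+05 = 1.476e-05 m/day.
Q = K_eq · A · (Δh/L) = 1.476e-05 × 1650 × (12.1/13.98) = 0.02107 m³/day.

0.0211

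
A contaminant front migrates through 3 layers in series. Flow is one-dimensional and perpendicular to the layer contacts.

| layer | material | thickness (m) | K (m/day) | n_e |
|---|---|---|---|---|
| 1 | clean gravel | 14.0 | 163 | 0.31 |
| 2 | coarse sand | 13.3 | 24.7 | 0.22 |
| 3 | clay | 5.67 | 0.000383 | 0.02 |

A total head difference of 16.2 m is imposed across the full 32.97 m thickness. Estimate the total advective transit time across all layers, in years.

With flow normal to the layers, continuity requires the same specific discharge q through every layer.
Σ(b_i/K_i) = 14.0/163 + 13.3/24.7 + 5.67/0.000383 = 14805 d.
q = Δh / Σ(b_i/K_i) = 16.2 / 14805 = 0.001094 m/day.
In each layer the seepage velocity is v_i = q/n_i, so the layer transit time is t_i = b_i·n_i / q:
  layer 1 (clean gravel): t_1 = 14.0 × 0.31 / 0.001094 = 3966 d
  layer 2 (coarse sand): t_2 = 13.3 × 0.22 / 0.001094 = 2674 d
  layer 3 (clay): t_3 = 5.67 × 0.02 / 0.001094 = 103.6 d
Total t = Σ t_i = 6744 days = 18.46 years.

18.5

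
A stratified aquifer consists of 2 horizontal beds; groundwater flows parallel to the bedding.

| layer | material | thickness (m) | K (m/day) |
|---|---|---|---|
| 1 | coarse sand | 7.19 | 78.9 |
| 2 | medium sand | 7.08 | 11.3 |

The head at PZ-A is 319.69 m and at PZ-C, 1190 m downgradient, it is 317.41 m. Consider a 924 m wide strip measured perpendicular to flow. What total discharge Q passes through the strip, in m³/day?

Flow is parallel to layering, so each bed carries its own Darcy discharge and the transmissivities add.
Σ(K_i·b_i) = 78.9×7.19 + 11.3×7.08 = 647.3 m²/day.
Hydraulic gradient i = (319.69 − 317.41) / 1190 = 2.28 / 1190 = 0.001916.
Q = Σ(K_i·b_i) · W · i = 647.3 × 924 × 0.001916 = 1146 m³/day.

1150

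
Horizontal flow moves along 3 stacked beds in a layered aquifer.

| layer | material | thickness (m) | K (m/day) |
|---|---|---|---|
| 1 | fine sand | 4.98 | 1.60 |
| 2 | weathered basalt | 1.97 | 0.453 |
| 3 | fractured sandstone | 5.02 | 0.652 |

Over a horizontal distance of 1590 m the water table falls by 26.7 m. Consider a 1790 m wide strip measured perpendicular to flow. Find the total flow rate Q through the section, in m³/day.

Flow is parallel to layering, so each bed carries its own Darcy discharge and the transmissivities add.
Σ(K_i·b_i) = 1.60×4.98 + 0.453×1.97 + 0.652×5.02 = 12.13 m²/day.
Hydraulic gradient i = Δh / L = 26.7 / 1590 = 0.01679.
Q = Σ(K_i·b_i) · W · i = 12.13 × 1790 × 0.01679 = 364.7 m³/day.

365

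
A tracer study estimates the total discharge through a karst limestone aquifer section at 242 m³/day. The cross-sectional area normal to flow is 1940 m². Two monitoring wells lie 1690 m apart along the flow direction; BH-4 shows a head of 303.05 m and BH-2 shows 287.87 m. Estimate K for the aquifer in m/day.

13.9

Hydraulic gradient i = (303.05 − 287.87) / 1690 = 15.18 / 1690 = 0.008982.
From Q = K·A·i, K = Q / (A·i) = 242 / (1940 × 0.008982) = 13.89 m/day.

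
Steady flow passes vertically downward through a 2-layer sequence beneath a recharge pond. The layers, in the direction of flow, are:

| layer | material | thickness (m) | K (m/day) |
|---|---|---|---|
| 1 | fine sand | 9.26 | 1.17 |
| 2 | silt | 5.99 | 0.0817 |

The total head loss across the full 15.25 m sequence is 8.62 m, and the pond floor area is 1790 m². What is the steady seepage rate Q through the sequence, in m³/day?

Flow is perpendicular to layering, so the layers act in series and the equivalent K is the thickness-weighted harmonic mean.
Total thickness L = 9.26 + 5.99 = 15.25 m.
Σ(b_i/K_i) = 9.26/1.17 + 5.99/0.0817 = 81.23 d.
K_eq = L / Σ(b_i/K_i) = 15.25 / 81.23 = 0.1877 m/day.
Q = K_eq · A · (Δh/L) = 0.1877 × 1790 × (8.62/15.25) = 189.9 m³/day.

190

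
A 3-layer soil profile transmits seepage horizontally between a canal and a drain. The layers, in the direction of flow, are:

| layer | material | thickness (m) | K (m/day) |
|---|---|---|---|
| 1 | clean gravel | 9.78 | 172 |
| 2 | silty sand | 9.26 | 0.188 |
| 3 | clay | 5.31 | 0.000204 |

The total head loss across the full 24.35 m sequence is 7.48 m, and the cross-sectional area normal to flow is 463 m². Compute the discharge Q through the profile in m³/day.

0.133

Flow is perpendicular to layering, so the layers act in series and the equivalent K is the thickness-weighted harmonic mean.
Total thickness L = 9.78 + 9.26 + 5.31 = 24.35 m.
Σ(b_i/K_i) = 9.78/172 + 9.26/0.188 + 5.31/0.000204 = 26079 d.
K_eq = L / Σ(b_i/K_i) = 24.35 / 26079 = 0.0009337 m/day.
Q = K_eq · A · (Δh/L) = 0.0009337 × 463 × (7.48/24.35) = 0.1328 m³/day.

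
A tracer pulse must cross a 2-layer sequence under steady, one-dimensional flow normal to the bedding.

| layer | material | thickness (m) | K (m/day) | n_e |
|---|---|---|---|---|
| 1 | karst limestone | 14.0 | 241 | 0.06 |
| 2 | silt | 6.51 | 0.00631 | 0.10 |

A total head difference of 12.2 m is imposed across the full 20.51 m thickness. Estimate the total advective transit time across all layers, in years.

With flow normal to the layers, continuity requires the same specific discharge q through every layer.
Σ(b_i/K_i) = 14.0/241 + 6.51/0.00631 = 1032 d.
q = Δh / Σ(b_i/K_i) = 12.2 / 1032 = 0.01182 m/day.
In each layer the seepage velocity is v_i = q/n_i, so the layer transit time is t_i = b_i·n_i / q:
  layer 1 (karst limestone): t_1 = 14.0 × 0.06 / 0.01182 = 71.04 d
  layer 2 (silt): t_2 = 6.51 × 0.10 / 0.01182 = 55.06 d
Total t = Σ t_i = 126.1 days = 0.3452 years.

0.345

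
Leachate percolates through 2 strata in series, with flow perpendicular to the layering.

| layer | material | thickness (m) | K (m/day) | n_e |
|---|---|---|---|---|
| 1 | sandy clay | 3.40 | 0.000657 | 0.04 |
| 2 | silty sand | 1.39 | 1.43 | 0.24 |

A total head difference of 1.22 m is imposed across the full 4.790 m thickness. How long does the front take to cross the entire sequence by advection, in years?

5.45

With flow normal to the layers, continuity requires the same specific discharge q through every layer.
Σ(b_i/K_i) = 3.40/0.000657 + 1.39/1.43 = 5176 d.
q = Δh / Σ(b_i/K_i) = 1.22 / 5176 = 0.0002357 m/day.
In each layer the seepage velocity is v_i = q/n_i, so the layer transit time is t_i = b_i·n_i / q:
  layer 1 (sandy clay): t_1 = 3.40 × 0.04 / 0.0002357 = 577.0 d
  layer 2 (silty sand): t_2 = 1.39 × 0.24 / 0.0002357 = 1415 d
Total t = Σ t_i = 1992 days = 5.455 years.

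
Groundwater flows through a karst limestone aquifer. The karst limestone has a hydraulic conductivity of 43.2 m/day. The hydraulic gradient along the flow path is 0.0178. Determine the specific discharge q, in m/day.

0.769

Hydraulic gradient i = 0.0178.
Specific discharge q = K · i = 43.20 × 0.01780 = 0.7690 m/day.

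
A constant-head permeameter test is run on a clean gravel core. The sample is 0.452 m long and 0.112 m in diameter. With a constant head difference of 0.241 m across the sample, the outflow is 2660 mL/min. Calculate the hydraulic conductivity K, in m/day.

729

Cross-sectional area A = π·(d/2)² = π × (0.112/2)² = 0.009852 m².
Convert discharge: 2660 mL/min = 4.433e-05 m³/s.
Darcy's law rearranged: K = Q·L / (A·Δh) = 4.433e-05 × 0.452 / (0.009852 × 0.241) = 0.008440 m/s = 729.2 m/day.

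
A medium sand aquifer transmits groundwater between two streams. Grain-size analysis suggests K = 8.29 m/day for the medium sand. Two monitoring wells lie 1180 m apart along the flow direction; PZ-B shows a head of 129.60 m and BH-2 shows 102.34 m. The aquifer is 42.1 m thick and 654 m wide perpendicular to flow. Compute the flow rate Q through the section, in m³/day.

Cross-sectional area A = 654 × 42.1 = 27533 m².
Hydraulic gradient i = (129.60 − 102.34) / 1180 = 27.26 / 1180 = 0.02310.
Darcy's law: Q = K · A · i = 8.290 × 27533 × 0.02310 = 5273 m³/day.

5270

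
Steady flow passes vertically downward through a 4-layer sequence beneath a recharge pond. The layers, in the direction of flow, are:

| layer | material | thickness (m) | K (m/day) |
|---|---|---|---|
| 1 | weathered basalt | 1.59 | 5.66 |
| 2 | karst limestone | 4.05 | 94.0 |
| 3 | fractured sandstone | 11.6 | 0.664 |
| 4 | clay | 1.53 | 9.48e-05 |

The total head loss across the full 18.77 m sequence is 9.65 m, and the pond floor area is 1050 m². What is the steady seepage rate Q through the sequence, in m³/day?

Flow is perpendicular to layering, so the layers act in series and the equivalent K is the thickness-weighted harmonic mean.
Total thickness L = 1.59 + 4.05 + 11.6 + 1.53 = 18.77 m.
Σ(b_i/K_i) = 1.59/5.66 + 4.05/94.0 + 11.6/0.664 + 1.53/9.48e-05 = 16157 d.
K_eq = L / Σ(b_i/K_i) = 18.77 / 16157 = 0.001162 m/day.
Q = K_eq · A · (Δh/L) = 0.001162 × 1050 × (9.65/18.77) = 0.6271 m³/day.

0.627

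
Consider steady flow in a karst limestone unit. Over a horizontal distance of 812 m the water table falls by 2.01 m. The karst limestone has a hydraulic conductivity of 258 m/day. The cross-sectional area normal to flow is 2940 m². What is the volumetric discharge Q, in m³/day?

Hydraulic gradient i = Δh / L = 2.01 / 812 = 0.002475.
Darcy's law: Q = K · A · i = 258.0 × 2940 × 0.002475 = 1878 m³/day.

1880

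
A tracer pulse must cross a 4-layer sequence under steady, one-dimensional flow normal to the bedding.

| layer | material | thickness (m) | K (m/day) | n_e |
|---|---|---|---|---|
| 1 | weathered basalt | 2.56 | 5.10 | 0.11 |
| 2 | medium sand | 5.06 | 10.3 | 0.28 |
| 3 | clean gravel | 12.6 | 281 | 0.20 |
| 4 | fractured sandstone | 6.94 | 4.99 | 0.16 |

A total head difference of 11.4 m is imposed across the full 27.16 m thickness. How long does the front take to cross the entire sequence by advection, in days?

With flow normal to the layers, continuity requires the same specific discharge q through every layer.
Σ(b_i/K_i) = 2.56/5.10 + 5.06/10.3 + 12.6/281 + 6.94/4.99 = 2.429 d.
q = Δh / Σ(b_i/K_i) = 11.4 / 2.429 = 4.694 m/day.
In each layer the seepage velocity is v_i = q/n_i, so the layer transit time is t_i = b_i·n_i / q:
  layer 1 (weathered basalt): t_1 = 2.56 × 0.11 / 4.694 = 0.06000 d
  layer 2 (medium sand): t_2 = 5.06 × 0.28 / 4.694 = 0.3019 d
  layer 3 (clean gravel): t_3 = 12.6 × 0.20 / 4.694 = 0.5369 d
  layer 4 (fractured sandstone): t_4 = 6.94 × 0.16 / 4.694 = 0.2366 d
Total t = Σ t_i = 1.135 days.

1.14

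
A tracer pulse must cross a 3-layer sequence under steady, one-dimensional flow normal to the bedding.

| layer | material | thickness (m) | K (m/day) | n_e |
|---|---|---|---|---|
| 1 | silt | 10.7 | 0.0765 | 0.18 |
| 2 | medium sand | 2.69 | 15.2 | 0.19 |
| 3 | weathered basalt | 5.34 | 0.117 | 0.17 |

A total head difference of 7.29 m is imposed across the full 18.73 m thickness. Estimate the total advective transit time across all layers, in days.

With flow normal to the layers, continuity requires the same specific discharge q through every layer.
Σ(b_i/K_i) = 10.7/0.0765 + 2.69/15.2 + 5.34/0.117 = 185.7 d.
q = Δh / Σ(b_i/K_i) = 7.29 / 185.7 = 0.03926 m/day.
In each layer the seepage velocity is v_i = q/n_i, so the layer transit time is t_i = b_i·n_i / q:
  layer 1 (silt): t_1 = 10.7 × 0.18 / 0.03926 = 49.06 d
  layer 2 (medium sand): t_2 = 2.69 × 0.19 / 0.03926 = 13.02 d
  layer 3 (weathered basalt): t_3 = 5.34 × 0.17 / 0.03926 = 23.12 d
Total t = Σ t_i = 85.20 days.

85.2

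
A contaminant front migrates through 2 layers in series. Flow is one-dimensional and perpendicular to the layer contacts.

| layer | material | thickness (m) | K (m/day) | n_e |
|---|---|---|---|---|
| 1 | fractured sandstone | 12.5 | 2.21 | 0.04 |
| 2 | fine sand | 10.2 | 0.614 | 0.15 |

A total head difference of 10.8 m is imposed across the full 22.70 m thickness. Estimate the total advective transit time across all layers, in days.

4.19

With flow normal to the layers, continuity requires the same specific discharge q through every layer.
Σ(b_i/K_i) = 12.5/2.21 + 10.2/0.614 = 22.27 d.
q = Δh / Σ(b_i/K_i) = 10.8 / 22.27 = 0.4850 m/day.
In each layer the seepage velocity is v_i = q/n_i, so the layer transit time is t_i = b_i·n_i / q:
  layer 1 (fractured sandstone): t_1 = 12.5 × 0.04 / 0.4850 = 1.031 d
  layer 2 (fine sand): t_2 = 10.2 × 0.15 / 0.4850 = 3.155 d
Total t = Σ t_i = 4.186 days.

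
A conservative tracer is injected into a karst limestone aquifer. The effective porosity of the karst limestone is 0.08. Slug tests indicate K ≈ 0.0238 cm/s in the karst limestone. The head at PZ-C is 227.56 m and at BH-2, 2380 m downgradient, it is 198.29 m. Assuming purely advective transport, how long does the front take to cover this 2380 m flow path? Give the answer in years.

Convert K: 0.0238 cm/s × 864 = 20.56 m/day.
Hydraulic gradient i = (227.56 − 198.29) / 2380 = 29.27 / 2380 = 0.01230.
Darcy flux q = K · i = 20.56 × 0.01230 = 0.2529 m/day.
Seepage velocity v = q / n_e = 0.2529 / 0.08 = 3.161 m/day.
Travel time t = L / v = 2380 / 3.161 = 752.9 days = 2.061 years.

2.06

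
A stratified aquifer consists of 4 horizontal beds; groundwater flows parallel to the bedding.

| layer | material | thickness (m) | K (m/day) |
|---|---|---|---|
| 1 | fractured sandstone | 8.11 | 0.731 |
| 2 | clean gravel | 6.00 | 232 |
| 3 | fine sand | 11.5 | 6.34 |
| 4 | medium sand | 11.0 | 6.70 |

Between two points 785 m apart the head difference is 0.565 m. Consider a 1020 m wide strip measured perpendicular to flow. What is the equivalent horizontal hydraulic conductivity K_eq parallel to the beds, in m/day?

Flow is parallel to layering, so each bed carries its own Darcy discharge and the transmissivities add.
Σ(K_i·b_i) = 0.731×8.11 + 232×6.00 + 6.34×11.5 + 6.70×11.0 = 1545 m²/day.
Total thickness b = 36.61 m, so K_eq = Σ(K_i·b_i)/b = 42.19 m/day.

42.2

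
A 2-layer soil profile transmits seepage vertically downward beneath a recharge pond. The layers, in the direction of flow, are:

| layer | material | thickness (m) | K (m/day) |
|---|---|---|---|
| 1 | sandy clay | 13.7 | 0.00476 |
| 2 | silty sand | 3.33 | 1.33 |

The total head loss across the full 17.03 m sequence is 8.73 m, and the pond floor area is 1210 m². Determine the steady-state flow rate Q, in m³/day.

Flow is perpendicular to layering, so the layers act in series and the equivalent K is the thickness-weighted harmonic mean.
Total thickness L = 13.7 + 3.33 = 17.03 m.
Σ(b_i/K_i) = 13.7/0.00476 + 3.33/1.33 = 2881 d.
K_eq = L / Σ(b_i/K_i) = 17.03 / 2881 = 0.005912 m/day.
Q = K_eq · A · (Δh/L) = 0.005912 × 1210 × (8.73/17.03) = 3.667 m³/day.

3.67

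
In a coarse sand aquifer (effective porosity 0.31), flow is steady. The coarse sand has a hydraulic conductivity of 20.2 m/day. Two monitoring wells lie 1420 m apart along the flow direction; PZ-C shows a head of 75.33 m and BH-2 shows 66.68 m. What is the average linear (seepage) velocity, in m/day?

0.397

Hydraulic gradient i = (75.33 − 66.68) / 1420 = 8.65 / 1420 = 0.006092.
Darcy flux q = K · i = 20.20 × 0.006092 = 0.1230 m/day.
Seepage velocity v = q / n_e = 0.1230 / 0.31 = 0.3969 m/day.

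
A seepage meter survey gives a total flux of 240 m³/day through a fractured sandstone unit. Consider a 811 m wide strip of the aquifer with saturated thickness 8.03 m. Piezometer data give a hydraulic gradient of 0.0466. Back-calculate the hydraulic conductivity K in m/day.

Cross-sectional area A = 811 × 8.03 = 6512 m².
Hydraulic gradient i = 0.0466.
From Q = K·A·i, K = Q / (A·i) = 240 / (6512 × 0.04660) = 0.7908 m/day.

0.791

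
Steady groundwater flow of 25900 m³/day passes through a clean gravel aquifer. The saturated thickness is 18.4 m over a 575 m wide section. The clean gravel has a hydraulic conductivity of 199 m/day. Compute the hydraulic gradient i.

0.0123

Cross-sectional area A = 575 × 18.4 = 10580 m².
From Q = K·A·i, i = Q / (K·A) = 25900 / (199.0 × 10580) = 0.01230.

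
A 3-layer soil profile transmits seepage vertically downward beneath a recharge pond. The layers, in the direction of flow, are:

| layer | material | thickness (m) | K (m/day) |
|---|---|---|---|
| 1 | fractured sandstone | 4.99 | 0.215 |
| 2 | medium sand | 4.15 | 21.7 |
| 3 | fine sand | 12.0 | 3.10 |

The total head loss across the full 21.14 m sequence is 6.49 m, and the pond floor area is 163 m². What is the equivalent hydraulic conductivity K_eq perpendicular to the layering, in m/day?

Flow is perpendicular to layering, so the layers act in series and the equivalent K is the thickness-weighted harmonic mean.
Total thickness L = 4.99 + 4.15 + 12.0 = 21.14 m.
Σ(b_i/K_i) = 4.99/0.215 + 4.15/21.7 + 12.0/3.10 = 27.27 d.
K_eq = L / Σ(b_i/K_i) = 21.14 / 27.27 = 0.7752 m/day.

0.775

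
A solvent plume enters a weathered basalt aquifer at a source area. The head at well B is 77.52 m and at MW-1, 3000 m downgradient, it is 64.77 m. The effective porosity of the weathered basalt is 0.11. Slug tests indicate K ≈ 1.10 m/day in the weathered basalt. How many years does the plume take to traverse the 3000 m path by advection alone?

193

Hydraulic gradient i = (77.52 − 64.77) / 3000 = 12.75 / 3000 = 0.004250.
Darcy flux q = K · i = 1.100 × 0.004250 = 0.004675 m/day.
Seepage velocity v = q / n_e = 0.004675 / 0.11 = 0.04250 m/day.
Travel time t = L / v = 3000 / 0.04250 = 70588 days = 193.3 years.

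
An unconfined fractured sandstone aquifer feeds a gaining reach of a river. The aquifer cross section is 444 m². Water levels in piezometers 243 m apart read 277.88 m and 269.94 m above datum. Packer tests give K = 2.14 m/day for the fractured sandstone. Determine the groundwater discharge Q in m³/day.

Hydraulic gradient i = (277.88 − 269.94) / 243 = 7.94 / 243 = 0.03267.
Darcy's law: Q = K · A · i = 2.140 × 444.0 × 0.03267 = 31.05 m³/day.

31.0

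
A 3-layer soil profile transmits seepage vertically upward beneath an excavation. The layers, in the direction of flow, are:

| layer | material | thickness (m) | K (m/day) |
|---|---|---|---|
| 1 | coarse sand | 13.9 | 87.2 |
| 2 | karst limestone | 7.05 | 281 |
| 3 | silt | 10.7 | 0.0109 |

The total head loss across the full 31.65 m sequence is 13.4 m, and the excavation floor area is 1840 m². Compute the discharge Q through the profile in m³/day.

25.1

Flow is perpendicular to layering, so the layers act in series and the equivalent K is the thickness-weighted harmonic mean.
Total thickness L = 13.9 + 7.05 + 10.7 = 31.65 m.
Σ(b_i/K_i) = 13.9/87.2 + 7.05/281 + 10.7/0.0109 = 981.8 d.
K_eq = L / Σ(b_i/K_i) = 31.65 / 981.8 = 0.03224 m/day.
Q = K_eq · A · (Δh/L) = 0.03224 × 1840 × (13.4/31.65) = 25.11 m³/day.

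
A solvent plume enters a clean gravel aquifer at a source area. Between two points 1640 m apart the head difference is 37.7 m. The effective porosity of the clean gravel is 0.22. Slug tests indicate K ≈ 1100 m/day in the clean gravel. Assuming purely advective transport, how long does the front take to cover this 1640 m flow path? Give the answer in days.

14.3

Hydraulic gradient i = Δh / L = 37.7 / 1640 = 0.02299.
Darcy flux q = K · i = 1100 × 0.02299 = 25.29 m/day.
Seepage velocity v = q / n_e = 25.29 / 0.22 = 114.9 m/day.
Travel time t = L / v = 1640 / 114.9 = 14.27 days.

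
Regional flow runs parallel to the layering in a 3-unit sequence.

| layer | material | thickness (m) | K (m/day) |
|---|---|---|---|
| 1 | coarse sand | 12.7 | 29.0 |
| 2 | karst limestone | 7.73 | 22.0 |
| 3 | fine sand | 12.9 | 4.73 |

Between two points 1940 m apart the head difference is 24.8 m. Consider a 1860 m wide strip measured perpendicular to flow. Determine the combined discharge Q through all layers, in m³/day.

14300

Flow is parallel to layering, so each bed carries its own Darcy discharge and the transmissivities add.
Σ(K_i·b_i) = 29.0×12.7 + 22.0×7.73 + 4.73×12.9 = 599.4 m²/day.
Hydraulic gradient i = Δh / L = 24.8 / 1940 = 0.01278.
Q = Σ(K_i·b_i) · W · i = 599.4 × 1860 × 0.01278 = 14252 m³/day.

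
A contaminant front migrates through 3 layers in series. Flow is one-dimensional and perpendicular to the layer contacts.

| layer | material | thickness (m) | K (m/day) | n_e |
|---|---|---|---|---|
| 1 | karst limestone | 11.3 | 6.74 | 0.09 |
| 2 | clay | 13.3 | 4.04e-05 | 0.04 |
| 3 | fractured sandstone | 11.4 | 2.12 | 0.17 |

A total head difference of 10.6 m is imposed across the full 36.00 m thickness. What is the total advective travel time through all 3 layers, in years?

297

With flow normal to the layers, continuity requires the same specific discharge q through every layer.
Σ(b_i/K_i) = 11.3/6.74 + 13.3/4.04e-05 + 11.4/2.12 = 3.292e+05 d.
q = Δh / Σ(b_i/K_i) = 10.6 / 3.292e+05 = 3.220e-05 m/day.
In each layer the seepage velocity is v_i = q/n_i, so the layer transit time is t_i = b_i·n_i / q:
  layer 1 (karst limestone): t_1 = 11.3 × 0.09 / 3.220e-05 = 31586 d
  layer 2 (clay): t_2 = 13.3 × 0.04 / 3.220e-05 = 16523 d
  layer 3 (fractured sandstone): t_3 = 11.4 × 0.17 / 3.220e-05 = 60190 d
Total t = Σ t_i = 1.083e+05 days = 296.5 years.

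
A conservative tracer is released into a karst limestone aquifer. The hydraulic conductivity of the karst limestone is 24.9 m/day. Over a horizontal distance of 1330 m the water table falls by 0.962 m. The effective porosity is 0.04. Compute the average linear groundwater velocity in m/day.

Hydraulic gradient i = Δh / L = 0.962 / 1330 = 0.0007233.
Darcy flux q = K · i = 24.90 × 0.0007233 = 0.01801 m/day.
Seepage velocity v = q / n_e = 0.01801 / 0.04 = 0.4503 m/day.

0.450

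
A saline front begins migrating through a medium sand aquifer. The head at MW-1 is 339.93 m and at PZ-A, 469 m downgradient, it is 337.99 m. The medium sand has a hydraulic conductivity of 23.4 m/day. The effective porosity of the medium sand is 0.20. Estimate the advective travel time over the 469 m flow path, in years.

Hydraulic gradient i = (339.93 − 337.99) / 469 = 1.94 / 469 = 0.004136.
Darcy flux q = K · i = 23.40 × 0.004136 = 0.09679 m/day.
Seepage velocity v = q / n_e = 0.09679 / 0.20 = 0.4840 m/day.
Travel time t = L / v = 469 / 0.4840 = 969.1 days = 2.653 years.

2.65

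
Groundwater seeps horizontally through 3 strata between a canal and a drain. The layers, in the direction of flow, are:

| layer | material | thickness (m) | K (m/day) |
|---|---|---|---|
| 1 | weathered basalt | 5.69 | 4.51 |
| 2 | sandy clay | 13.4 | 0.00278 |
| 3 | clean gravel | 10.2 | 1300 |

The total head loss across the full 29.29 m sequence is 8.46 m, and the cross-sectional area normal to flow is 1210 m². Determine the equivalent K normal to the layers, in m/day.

Flow is perpendicular to layering, so the layers act in series and the equivalent K is the thickness-weighted harmonic mean.
Total thickness L = 5.69 + 13.4 + 10.2 = 29.29 m.
Σ(b_i/K_i) = 5.69/4.51 + 13.4/0.00278 + 10.2/1300 = 4821 d.
K_eq = L / Σ(b_i/K_i) = 29.29 / 4821 = 0.006075 m/day.

0.00607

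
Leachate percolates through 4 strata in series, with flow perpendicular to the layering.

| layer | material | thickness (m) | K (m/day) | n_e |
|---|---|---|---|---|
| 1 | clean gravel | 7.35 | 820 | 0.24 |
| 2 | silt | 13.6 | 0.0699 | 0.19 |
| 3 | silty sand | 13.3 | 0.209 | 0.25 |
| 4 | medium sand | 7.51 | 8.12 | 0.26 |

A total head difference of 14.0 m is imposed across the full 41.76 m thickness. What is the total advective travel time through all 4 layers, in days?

With flow normal to the layers, continuity requires the same specific discharge q through every layer.
Σ(b_i/K_i) = 7.35/820 + 13.6/0.0699 + 13.3/0.209 + 7.51/8.12 = 259.1 d.
q = Δh / Σ(b_i/K_i) = 14.0 / 259.1 = 0.05403 m/day.
In each layer the seepage velocity is v_i = q/n_i, so the layer transit time is t_i = b_i·n_i / q:
  layer 1 (clean gravel): t_1 = 7.35 × 0.24 / 0.05403 = 32.65 d
  layer 2 (silt): t_2 = 13.6 × 0.19 / 0.05403 = 47.83 d
  layer 3 (silty sand): t_3 = 13.3 × 0.25 / 0.05403 = 61.54 d
  layer 4 (medium sand): t_4 = 7.51 × 0.26 / 0.05403 = 36.14 d
Total t = Σ t_i = 178.2 days.

178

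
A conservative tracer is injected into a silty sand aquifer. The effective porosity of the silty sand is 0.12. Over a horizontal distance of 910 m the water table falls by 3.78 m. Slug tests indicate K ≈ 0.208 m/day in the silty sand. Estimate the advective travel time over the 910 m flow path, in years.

Hydraulic gradient i = Δh / L = 3.78 / 910 = 0.004154.
Darcy flux q = K · i = 0.2080 × 0.004154 = 0.0008640 m/day.
Seepage velocity v = q / n_e = 0.0008640 / 0.12 = 0.007200 m/day.
Travel time t = L / v = 910 / 0.007200 = 1.264e+05 days = 346.0 years.

346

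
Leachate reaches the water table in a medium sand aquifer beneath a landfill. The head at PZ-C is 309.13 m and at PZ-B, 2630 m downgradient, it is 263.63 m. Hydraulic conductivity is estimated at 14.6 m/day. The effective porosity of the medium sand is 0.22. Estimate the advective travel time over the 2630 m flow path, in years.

Hydraulic gradient i = (309.13 − 263.63) / 2630 = 45.5 / 2630 = 0.01730.
Darcy flux q = K · i = 14.60 × 0.01730 = 0.2526 m/day.
Seepage velocity v = q / n_e = 0.2526 / 0.22 = 1.148 m/day.
Travel time t = L / v = 2630 / 1.148 = 2291 days = 6.272 years.

6.27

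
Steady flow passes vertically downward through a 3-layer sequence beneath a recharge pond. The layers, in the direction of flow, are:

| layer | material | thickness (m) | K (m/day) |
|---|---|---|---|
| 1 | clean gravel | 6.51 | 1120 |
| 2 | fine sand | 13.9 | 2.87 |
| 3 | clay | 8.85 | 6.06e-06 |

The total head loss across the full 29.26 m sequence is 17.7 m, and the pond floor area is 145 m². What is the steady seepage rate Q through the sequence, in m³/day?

0.00176

Flow is perpendicular to layering, so the layers act in series and the equivalent K is the thickness-weighted harmonic mean.
Total thickness L = 6.51 + 13.9 + 8.85 = 29.26 m.
Σ(b_i/K_i) = 6.51/1120 + 13.9/2.87 + 8.85/6.06e-06 = 1.460e+06 d.
K_eq = L / Σ(b_i/K_i) = 29.26 / 1.460e+06 = 2.004e-05 m/day.
Q = K_eq · A · (Δh/L) = 2.004e-05 × 145 × (17.7/29.26) = 0.001757 m³/day.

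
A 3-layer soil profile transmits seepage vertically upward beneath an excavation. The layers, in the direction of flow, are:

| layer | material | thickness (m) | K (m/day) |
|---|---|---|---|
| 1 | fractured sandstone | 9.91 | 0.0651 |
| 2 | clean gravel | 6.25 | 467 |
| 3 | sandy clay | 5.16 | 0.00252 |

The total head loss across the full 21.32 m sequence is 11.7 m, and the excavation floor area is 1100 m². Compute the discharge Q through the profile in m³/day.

Flow is perpendicular to layering, so the layers act in series and the equivalent K is the thickness-weighted harmonic mean.
Total thickness L = 9.91 + 6.25 + 5.16 = 21.32 m.
Σ(b_i/K_i) = 9.91/0.0651 + 6.25/467 + 5.16/0.00252 = 2200 d.
K_eq = L / Σ(b_i/K_i) = 21.32 / 2200 = 0.009692 m/day.
Q = K_eq · A · (Δh/L) = 0.009692 × 1100 × (11.7/21.32) = 5.850 m³/day.

5.85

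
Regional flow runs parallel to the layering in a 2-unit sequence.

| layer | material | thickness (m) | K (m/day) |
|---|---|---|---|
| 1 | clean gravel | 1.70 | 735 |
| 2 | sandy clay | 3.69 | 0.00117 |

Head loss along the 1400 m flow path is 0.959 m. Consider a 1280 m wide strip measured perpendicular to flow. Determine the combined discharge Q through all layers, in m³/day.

1100

Flow is parallel to layering, so each bed carries its own Darcy discharge and the transmissivities add.
Σ(K_i·b_i) = 735×1.70 + 0.00117×3.69 = 1250 m²/day.
Hydraulic gradient i = Δh / L = 0.959 / 1400 = 0.0006850.
Q = Σ(K_i·b_i) · W · i = 1250 × 1280 × 0.0006850 = 1096 m³/day.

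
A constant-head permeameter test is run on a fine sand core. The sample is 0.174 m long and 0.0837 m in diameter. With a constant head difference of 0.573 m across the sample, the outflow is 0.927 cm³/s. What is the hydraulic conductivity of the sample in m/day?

Cross-sectional area A = π·(d/2)² = π × (0.0837/2)² = 0.005502 m².
Convert discharge: 0.927 cm³/s = 9.270e-07 m³/s.
Darcy's law rearranged: K = Q·L / (A·Δh) = 9.270e-07 × 0.174 / (0.005502 × 0.573) = 5.116e-05 m/s = 4.420 m/day.

4.42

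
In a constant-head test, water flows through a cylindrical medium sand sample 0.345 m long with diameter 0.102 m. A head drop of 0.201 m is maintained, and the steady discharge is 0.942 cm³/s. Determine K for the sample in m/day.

17.1

Cross-sectional area A = π·(d/2)² = π × (0.102/2)² = 0.008171 m².
Convert discharge: 0.942 cm³/s = 9.420e-07 m³/s.
Darcy's law rearranged: K = Q·L / (A·Δh) = 9.420e-07 × 0.345 / (0.008171 × 0.201) = 0.0001979 m/s = 17.10 m/day.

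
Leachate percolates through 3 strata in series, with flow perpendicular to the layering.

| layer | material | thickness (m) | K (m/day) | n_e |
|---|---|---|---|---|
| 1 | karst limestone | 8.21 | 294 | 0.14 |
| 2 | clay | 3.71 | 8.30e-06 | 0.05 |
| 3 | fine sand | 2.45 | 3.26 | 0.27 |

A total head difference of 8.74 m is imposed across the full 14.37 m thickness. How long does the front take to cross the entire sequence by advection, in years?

With flow normal to the layers, continuity requires the same specific discharge q through every layer.
Σ(b_i/K_i) = 8.21/294 + 3.71/8.30e-06 + 2.45/3.26 = 4.470e+05 d.
q = Δh / Σ(b_i/K_i) = 8.74 / 4.470e+05 = 1.955e-05 m/day.
In each layer the seepage velocity is v_i = q/n_i, so the layer transit time is t_i = b_i·n_i / q:
  layer 1 (karst limestone): t_1 = 8.21 × 0.14 / 1.955e-05 = 58784 d
  layer 2 (clay): t_2 = 3.71 × 0.05 / 1.955e-05 = 9487 d
  layer 3 (fine sand): t_3 = 2.45 × 0.27 / 1.955e-05 = 33831 d
Total t = Σ t_i = 1.021e+05 days = 279.5 years.

280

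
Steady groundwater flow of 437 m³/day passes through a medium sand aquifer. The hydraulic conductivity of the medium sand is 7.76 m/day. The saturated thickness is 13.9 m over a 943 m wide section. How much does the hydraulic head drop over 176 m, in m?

Cross-sectional area A = 943 × 13.9 = 13108 m².
From Q = K·A·i, i = Q / (K·A) = 437 / (7.760 × 13108) = 0.004296.
Head loss Δh = i · L = 0.004296 × 176 = 0.7561 m.

0.756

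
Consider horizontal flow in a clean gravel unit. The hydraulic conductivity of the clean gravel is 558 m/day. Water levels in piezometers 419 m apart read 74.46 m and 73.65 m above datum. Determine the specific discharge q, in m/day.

1.08

Hydraulic gradient i = (74.46 − 73.65) / 419 = 0.81 / 419 = 0.001933.
Specific discharge q = K · i = 558.0 × 0.001933 = 1.079 m/day.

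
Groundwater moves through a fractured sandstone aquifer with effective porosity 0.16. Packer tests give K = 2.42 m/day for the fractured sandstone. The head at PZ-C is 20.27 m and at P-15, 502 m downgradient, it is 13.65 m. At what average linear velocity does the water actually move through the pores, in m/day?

0.199

Hydraulic gradient i = (20.27 − 13.65) / 502 = 6.62 / 502 = 0.01319.
Darcy flux q = K · i = 2.420 × 0.01319 = 0.03191 m/day.
Seepage velocity v = q / n_e = 0.03191 / 0.16 = 0.1995 m/day.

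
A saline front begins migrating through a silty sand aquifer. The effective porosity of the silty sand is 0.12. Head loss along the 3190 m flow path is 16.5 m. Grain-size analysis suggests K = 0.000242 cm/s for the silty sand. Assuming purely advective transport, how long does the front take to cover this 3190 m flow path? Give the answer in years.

969

Convert K: 0.000242 cm/s × 864 = 0.2091 m/day.
Hydraulic gradient i = Δh / L = 16.5 / 3190 = 0.005172.
Darcy flux q = K · i = 0.2091 × 0.005172 = 0.001081 m/day.
Seepage velocity v = q / n_e = 0.001081 / 0.12 = 0.009012 m/day.
Travel time t = L / v = 3190 / 0.009012 = 3.540e+05 days = 969.1 years.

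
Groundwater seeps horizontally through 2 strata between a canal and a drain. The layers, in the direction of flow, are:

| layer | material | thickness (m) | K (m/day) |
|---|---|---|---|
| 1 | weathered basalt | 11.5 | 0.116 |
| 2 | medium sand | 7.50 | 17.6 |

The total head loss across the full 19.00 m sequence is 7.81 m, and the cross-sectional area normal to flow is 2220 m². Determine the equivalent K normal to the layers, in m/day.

Flow is perpendicular to layering, so the layers act in series and the equivalent K is the thickness-weighted harmonic mean.
Total thickness L = 11.5 + 7.50 = 19.00 m.
Σ(b_i/K_i) = 11.5/0.116 + 7.50/17.6 = 99.56 d.
K_eq = L / Σ(b_i/K_i) = 19.00 / 99.56 = 0.1908 m/day.

0.191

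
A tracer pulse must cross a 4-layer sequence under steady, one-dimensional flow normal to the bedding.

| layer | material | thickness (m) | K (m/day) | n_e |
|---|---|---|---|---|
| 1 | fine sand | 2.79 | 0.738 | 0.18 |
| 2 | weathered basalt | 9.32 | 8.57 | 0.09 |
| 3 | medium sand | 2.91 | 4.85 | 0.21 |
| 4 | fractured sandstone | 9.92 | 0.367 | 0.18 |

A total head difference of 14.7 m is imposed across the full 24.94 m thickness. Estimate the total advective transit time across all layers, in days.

8.26

With flow normal to the layers, continuity requires the same specific discharge q through every layer.
Σ(b_i/K_i) = 2.79/0.738 + 9.32/8.57 + 2.91/4.85 + 9.92/0.367 = 32.50 d.
q = Δh / Σ(b_i/K_i) = 14.7 / 32.50 = 0.4523 m/day.
In each layer the seepage velocity is v_i = q/n_i, so the layer transit time is t_i = b_i·n_i / q:
  layer 1 (fine sand): t_1 = 2.79 × 0.18 / 0.4523 = 1.110 d
  layer 2 (weathered basalt): t_2 = 9.32 × 0.09 / 0.4523 = 1.854 d
  layer 3 (medium sand): t_3 = 2.91 × 0.21 / 0.4523 = 1.351 d
  layer 4 (fractured sandstone): t_4 = 9.92 × 0.18 / 0.4523 = 3.948 d
Total t = Σ t_i = 8.263 days.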